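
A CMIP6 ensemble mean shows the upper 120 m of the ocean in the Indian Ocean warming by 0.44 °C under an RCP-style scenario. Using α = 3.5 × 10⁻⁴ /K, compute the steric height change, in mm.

Δh = αΔT·H = 3.5×10⁻⁴ × 0.44 × 120 = 0.01848 m

18 mm of thermosteric rise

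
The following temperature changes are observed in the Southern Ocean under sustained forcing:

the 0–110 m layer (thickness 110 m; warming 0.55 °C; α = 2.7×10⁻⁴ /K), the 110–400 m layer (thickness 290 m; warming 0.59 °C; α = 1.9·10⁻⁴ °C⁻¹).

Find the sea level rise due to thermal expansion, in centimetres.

0–110 m: 0.55 × 110 × 2.7×10⁻⁴ = 0.016335 m
290 × 0.59 × 1.9×10⁻⁴ = 0.032509 m
Δh = 0.016335 + 0.032509 = 0.048844 m ≈ 4.9 cm

Δh ≈ 4.9 cm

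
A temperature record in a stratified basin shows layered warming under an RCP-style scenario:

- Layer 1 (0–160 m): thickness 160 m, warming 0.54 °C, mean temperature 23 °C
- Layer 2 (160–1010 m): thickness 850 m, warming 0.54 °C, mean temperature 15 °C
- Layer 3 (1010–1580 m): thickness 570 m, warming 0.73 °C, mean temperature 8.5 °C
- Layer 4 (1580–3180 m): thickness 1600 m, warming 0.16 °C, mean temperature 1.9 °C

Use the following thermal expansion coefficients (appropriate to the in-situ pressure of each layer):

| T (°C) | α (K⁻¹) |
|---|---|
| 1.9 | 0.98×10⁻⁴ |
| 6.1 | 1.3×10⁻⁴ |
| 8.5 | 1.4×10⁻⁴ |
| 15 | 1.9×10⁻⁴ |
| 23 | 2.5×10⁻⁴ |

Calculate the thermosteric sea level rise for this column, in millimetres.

Layer 1 at 23 °C → α = 2.5×10⁻⁴ K⁻¹
Layer 2 at 15 °C → α = 1.9×10⁻⁴ K⁻¹
Layer 3 at 8.5 °C → α = 1.4×10⁻⁴ K⁻¹
Layer 4 at 1.9 °C → α = 0.98×10⁻⁴ K⁻¹
Layer 1: 0.54 × 160 × 2.5×10⁻⁴ = 0.02160 m
850 × 1.9×10⁻⁴ × 0.54 = 0.08721 m
1010–1580 m: 1.4×10⁻⁴ × 570 × 0.73 = 0.058254 m
1600 × 0.16 × 0.98×10⁻⁴ = 0.025088 m
Δh = 0.02160 + 0.08721 + 0.058254 + 0.025088 = 0.192152 m ≈ 190 mm

190 mm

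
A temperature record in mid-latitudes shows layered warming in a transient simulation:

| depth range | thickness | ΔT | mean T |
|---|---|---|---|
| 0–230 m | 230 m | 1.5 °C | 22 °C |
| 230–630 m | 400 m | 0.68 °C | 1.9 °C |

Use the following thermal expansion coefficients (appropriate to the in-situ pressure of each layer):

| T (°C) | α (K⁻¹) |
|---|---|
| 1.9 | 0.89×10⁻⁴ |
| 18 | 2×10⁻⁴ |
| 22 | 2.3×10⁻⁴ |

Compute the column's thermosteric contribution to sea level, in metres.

Layer 1 at 22 °C → α = 2.3×10⁻⁴ K⁻¹
Layer 2 at 1.9 °C → α = 0.89×10⁻⁴ K⁻¹
0–230 m: 2.3×10⁻⁴ × 1.5 × 230 = 0.07935 m
0.68 × 0.89×10⁻⁴ × 400 = 0.024208 m
Δh = 0.07935 + 0.024208 = 0.103558 m

0.104 m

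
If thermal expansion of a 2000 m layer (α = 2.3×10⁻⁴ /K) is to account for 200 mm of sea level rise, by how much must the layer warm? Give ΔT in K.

ΔT = Δh/(αH) = 0.2 / (2.3×10⁻⁴ × 2000) ≈ 0.4348 K

ΔT ≈ 0.435 K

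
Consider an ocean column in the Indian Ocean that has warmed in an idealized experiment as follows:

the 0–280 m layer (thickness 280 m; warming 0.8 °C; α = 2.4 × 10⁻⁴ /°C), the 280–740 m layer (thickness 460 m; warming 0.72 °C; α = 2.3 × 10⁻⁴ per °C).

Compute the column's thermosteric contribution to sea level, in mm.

Δh = 130 mm

Layer 1: 2.4×10⁻⁴ × 280 × 0.8 = 0.05376 m
Layer 2: 2.3×10⁻⁴ × 460 × 0.72 = 0.076176 m
Δh = 0.05376 + 0.076176 = 0.129936 m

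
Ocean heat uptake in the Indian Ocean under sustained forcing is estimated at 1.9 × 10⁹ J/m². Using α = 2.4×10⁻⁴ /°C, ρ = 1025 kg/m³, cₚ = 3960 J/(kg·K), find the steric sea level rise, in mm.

Δh = αQ/(ρcₚ) = 2.4×10⁻⁴ × 1.9×10⁹ / (1025 × 3960) ≈ 0.11234 m

112 mm of thermosteric rise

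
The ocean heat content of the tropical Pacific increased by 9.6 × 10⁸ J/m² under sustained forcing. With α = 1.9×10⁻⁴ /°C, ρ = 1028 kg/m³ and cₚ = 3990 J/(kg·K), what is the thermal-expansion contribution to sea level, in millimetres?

about 44.5 mm

Δh = αQ/(ρcₚ) = 1.9×10⁻⁴ × 9.6×10⁸ / (1028 × 3990) ≈ 0.044469 m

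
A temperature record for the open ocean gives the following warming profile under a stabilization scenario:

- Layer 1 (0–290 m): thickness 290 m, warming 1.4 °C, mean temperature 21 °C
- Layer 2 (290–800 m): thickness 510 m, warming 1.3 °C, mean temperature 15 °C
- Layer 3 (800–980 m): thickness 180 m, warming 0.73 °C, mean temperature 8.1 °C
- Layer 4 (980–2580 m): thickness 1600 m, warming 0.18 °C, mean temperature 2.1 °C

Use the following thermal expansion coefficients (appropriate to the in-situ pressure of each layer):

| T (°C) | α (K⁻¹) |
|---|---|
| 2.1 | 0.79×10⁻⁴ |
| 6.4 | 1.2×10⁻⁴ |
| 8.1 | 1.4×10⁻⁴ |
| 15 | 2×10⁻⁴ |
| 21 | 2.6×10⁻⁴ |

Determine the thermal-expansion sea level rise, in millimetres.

Layer 1 at 21 °C → α = 2.6×10⁻⁴ K⁻¹
Layer 2 at 15 °C → α = 2×10⁻⁴ K⁻¹
Layer 3 at 8.1 °C → α = 1.4×10⁻⁴ K⁻¹
Layer 4 at 2.1 °C → α = 0.79×10⁻⁴ K⁻¹
0–290 m: 1.4 × 2.6×10⁻⁴ × 290 = 0.10556 m
290–800 m: 2×10⁻⁴ × 510 × 1.3 = 0.13260 m
0.73 × 180 × 1.4×10⁻⁴ = 0.018396 m
Layer 4: 1600 × 0.79×10⁻⁴ × 0.18 = 0.022752 m
Δh = 0.10556 + 0.13260 + 0.018396 + 0.022752 = 0.279308 m ≈ 279 mm

about 279 mm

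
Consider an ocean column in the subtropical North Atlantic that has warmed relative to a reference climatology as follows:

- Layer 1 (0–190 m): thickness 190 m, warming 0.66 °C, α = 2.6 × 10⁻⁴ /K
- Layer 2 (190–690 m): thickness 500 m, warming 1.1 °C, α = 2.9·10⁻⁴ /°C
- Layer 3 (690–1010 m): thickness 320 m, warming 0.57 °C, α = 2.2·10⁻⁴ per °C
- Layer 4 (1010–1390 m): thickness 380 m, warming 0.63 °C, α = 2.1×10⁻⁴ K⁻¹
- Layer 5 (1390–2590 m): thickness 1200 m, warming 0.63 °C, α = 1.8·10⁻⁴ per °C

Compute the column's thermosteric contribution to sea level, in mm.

Layer 1: 190 × 2.6×10⁻⁴ × 0.66 = 0.032604 m
190–690 m: 500 × 2.9×10⁻⁴ × 1.1 = 0.15950 m
Layer 3: 320 × 0.57 × 2.2×10⁻⁴ = 0.040128 m
0.63 × 380 × 2.1×10⁻⁴ = 0.050274 m
1390–2590 m: 1.8×10⁻⁴ × 0.63 × 1200 = 0.13608 m
Δh = 0.032604 + 0.15950 + 0.040128 + 0.050274 + 0.13608 = 0.418586 m

Δh = 419 mm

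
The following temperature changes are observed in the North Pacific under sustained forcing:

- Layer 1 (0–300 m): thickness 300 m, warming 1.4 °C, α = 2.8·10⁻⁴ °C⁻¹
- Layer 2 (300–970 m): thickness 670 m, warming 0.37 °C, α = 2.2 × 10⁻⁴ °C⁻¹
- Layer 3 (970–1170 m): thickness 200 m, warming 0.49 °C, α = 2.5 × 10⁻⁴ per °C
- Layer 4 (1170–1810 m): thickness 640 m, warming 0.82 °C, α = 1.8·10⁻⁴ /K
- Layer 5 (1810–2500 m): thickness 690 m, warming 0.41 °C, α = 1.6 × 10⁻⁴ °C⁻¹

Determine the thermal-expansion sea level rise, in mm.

0–300 m: 1.4 × 2.8×10⁻⁴ × 300 = 0.11760 m
2.2×10⁻⁴ × 0.37 × 670 = 0.054538 m
970–1170 m: 200 × 0.49 × 2.5×10⁻⁴ = 0.02450 m
Layer 4: 1.8×10⁻⁴ × 640 × 0.82 = 0.094464 m
Layer 5: 1.6×10⁻⁴ × 690 × 0.41 = 0.045264 m
Δh = 0.11760 + 0.054538 + 0.02450 + 0.094464 + 0.045264 = 0.336366 m

about 336 mm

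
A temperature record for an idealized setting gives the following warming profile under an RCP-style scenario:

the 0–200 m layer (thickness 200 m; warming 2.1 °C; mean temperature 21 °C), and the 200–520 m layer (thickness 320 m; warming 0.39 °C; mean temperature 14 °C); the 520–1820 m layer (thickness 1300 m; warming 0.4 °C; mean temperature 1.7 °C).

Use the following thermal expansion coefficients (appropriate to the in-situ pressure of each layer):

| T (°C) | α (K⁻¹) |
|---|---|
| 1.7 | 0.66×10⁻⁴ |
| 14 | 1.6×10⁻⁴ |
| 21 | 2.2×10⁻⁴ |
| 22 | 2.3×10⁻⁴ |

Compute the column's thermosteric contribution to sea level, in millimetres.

Δh ≈ 147 mm

Layer 1 at 21 °C → α = 2.2×10⁻⁴ K⁻¹
Layer 2 at 14 °C → α = 1.6×10⁻⁴ K⁻¹
Layer 3 at 1.7 °C → α = 0.66×10⁻⁴ K⁻¹
0–200 m: 2.1 × 2.2×10⁻⁴ × 200 = 0.09240 m
Layer 2: 0.39 × 320 × 1.6×10⁻⁴ = 0.019968 m
0.4 × 0.66×10⁻⁴ × 1300 = 0.03432 m
Δh = 0.09240 + 0.019968 + 0.03432 = 0.146688 m ≈ 147 mm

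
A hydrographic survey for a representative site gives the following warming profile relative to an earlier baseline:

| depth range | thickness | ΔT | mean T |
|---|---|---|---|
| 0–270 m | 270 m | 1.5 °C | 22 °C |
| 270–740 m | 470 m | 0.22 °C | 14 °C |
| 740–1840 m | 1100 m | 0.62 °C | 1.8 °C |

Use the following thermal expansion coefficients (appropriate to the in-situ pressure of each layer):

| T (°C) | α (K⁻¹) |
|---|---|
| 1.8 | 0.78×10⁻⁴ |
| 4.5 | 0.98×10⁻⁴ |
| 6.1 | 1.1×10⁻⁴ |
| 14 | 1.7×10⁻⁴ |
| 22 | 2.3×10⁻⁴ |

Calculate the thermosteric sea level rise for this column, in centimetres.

Layer 1 at 22 °C → α = 2.3×10⁻⁴ K⁻¹
Layer 2 at 14 °C → α = 1.7×10⁻⁴ K⁻¹
Layer 3 at 1.8 °C → α = 0.78×10⁻⁴ K⁻¹
1.5 × 2.3×10⁻⁴ × 270 = 0.09315 m
Layer 2: 0.22 × 470 × 1.7×10⁻⁴ = 0.017578 m
0.78×10⁻⁴ × 1100 × 0.62 = 0.053196 m
Δh = 0.09315 + 0.017578 + 0.053196 = 0.163924 m

Δh = 16.4 cm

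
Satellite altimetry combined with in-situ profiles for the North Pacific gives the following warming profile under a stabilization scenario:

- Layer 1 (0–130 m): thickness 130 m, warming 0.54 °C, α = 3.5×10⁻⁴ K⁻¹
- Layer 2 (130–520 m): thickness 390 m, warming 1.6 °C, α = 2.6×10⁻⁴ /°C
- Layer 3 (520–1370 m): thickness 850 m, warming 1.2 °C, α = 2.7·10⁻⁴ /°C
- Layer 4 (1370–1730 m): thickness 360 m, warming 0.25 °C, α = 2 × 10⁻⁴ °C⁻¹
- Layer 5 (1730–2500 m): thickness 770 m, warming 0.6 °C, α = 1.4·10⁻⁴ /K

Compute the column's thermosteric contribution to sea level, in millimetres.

Δh ≈ 540 mm

0–130 m: 0.54 × 130 × 3.5×10⁻⁴ = 0.02457 m
1.6 × 2.6×10⁻⁴ × 390 = 0.16224 m
Layer 3: 850 × 1.2 × 2.7×10⁻⁴ = 0.27540 m
1370–1730 m: 360 × 0.25 × 2×10⁻⁴ = 0.01800 m
Layer 5: 1.4×10⁻⁴ × 0.6 × 770 = 0.06468 m
Δh = 0.02457 + 0.16224 + 0.27540 + 0.01800 + 0.06468 = 0.54489 m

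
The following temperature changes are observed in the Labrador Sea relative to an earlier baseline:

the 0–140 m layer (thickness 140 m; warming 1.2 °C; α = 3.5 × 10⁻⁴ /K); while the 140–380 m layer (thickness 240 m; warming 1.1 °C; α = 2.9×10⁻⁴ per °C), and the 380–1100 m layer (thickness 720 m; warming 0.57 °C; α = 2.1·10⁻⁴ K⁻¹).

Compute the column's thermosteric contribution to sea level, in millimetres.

about 222 mm

140 × 3.5×10⁻⁴ × 1.2 = 0.05880 m
140–380 m: 1.1 × 2.9×10⁻⁴ × 240 = 0.07656 m
380–1100 m: 720 × 2.1×10⁻⁴ × 0.57 = 0.086184 m
Δh = 0.05880 + 0.07656 + 0.086184 = 0.221544 m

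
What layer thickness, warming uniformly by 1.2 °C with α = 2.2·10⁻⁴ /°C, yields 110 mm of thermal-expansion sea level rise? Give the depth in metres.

H ≈ 420 m

H = Δh/(αΔT) = 0.11 / (2.2×10⁻⁴ × 1.2) ≈ 416.7 m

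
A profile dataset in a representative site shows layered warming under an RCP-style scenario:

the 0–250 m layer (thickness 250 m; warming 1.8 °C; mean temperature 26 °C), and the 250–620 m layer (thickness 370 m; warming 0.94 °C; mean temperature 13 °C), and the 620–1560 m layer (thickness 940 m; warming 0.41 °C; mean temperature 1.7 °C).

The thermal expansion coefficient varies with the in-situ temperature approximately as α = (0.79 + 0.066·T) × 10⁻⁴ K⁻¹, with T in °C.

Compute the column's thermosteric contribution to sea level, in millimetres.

205 mm of thermosteric rise

Layer 1: α = (0.79 + 0.066×26)×10⁻⁴ = 2.506×10⁻⁴ K⁻¹
Layer 2: α = (0.79 + 0.066×13)×10⁻⁴ = 1.648×10⁻⁴ K⁻¹
Layer 3: α = (0.79 + 0.066×1.7)×10⁻⁴ = 0.9022×10⁻⁴ K⁻¹
Layer 1: 2.506×10⁻⁴ × 1.8 × 250 = 0.11277 m
1.648×10⁻⁴ × 0.94 × 370 = 0.05731744 m
620–1560 m: 0.41 × 0.9022×10⁻⁴ × 940 = 0.034770788 m
Δh = 0.11277 + 0.05731744 + 0.034770788 = 0.204858228 m ≈ 205 mm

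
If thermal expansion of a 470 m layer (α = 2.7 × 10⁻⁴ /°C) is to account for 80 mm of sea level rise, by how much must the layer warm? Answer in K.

ΔT = Δh/(αH) = 0.08 / (2.7×10⁻⁴ × 470) ≈ 0.6304 K

about 0.630 K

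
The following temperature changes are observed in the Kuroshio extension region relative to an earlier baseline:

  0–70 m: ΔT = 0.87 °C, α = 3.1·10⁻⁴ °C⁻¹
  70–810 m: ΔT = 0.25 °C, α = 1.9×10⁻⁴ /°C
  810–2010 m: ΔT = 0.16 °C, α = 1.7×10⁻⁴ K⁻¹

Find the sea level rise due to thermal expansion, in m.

Layer 1: 70 × 0.87 × 3.1×10⁻⁴ = 0.018879 m
70–810 m: 1.9×10⁻⁴ × 0.25 × 740 = 0.03515 m
810–2010 m: 1200 × 1.7×10⁻⁴ × 0.16 = 0.03264 m
Δh = 0.018879 + 0.03515 + 0.03264 = 0.086669 m

about 0.0867 m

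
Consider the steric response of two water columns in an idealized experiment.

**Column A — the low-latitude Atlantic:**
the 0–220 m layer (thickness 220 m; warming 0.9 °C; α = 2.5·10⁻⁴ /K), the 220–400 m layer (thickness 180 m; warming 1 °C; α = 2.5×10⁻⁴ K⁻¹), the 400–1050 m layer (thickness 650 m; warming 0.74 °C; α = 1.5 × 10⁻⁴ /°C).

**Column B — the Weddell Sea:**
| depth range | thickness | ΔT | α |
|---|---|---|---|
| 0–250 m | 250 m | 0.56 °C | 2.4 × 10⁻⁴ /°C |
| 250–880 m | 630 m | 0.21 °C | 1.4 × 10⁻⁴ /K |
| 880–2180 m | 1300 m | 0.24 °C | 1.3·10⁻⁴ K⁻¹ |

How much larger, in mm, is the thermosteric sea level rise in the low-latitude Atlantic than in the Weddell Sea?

A 0–220 m: 0.9 × 2.5×10⁻⁴ × 220 = 0.04950 m
A 1 × 2.5×10⁻⁴ × 180 = 0.04500 m
A 400–1050 m: 650 × 1.5×10⁻⁴ × 0.74 = 0.07215 m
A total: 0.16665 m
B 0.56 × 2.4×10⁻⁴ × 250 = 0.03360 m
B Layer 2: 0.21 × 630 × 1.4×10⁻⁴ = 0.018522 m
B Layer 3: 1300 × 0.24 × 1.3×10⁻⁴ = 0.04056 m
B total: 0.092682 m
Difference: 0.16665 − 0.092682 = 0.073968 m

74.0 mm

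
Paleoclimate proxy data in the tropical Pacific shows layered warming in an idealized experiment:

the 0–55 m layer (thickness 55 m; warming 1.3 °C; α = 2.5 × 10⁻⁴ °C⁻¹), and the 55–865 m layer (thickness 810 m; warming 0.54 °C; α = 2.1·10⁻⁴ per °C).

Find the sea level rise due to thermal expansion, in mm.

2.5×10⁻⁴ × 55 × 1.3 = 0.017875 m
Layer 2: 810 × 2.1×10⁻⁴ × 0.54 = 0.091854 m
Δh = 0.017875 + 0.091854 = 0.109729 m

about 110 mm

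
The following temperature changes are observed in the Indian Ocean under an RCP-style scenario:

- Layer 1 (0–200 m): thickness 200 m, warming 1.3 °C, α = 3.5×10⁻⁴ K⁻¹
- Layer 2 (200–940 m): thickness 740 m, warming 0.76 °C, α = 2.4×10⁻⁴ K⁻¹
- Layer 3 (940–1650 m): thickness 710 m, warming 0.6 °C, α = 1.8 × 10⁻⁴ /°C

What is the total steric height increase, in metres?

0.303 m

Layer 1: 3.5×10⁻⁴ × 1.3 × 200 = 0.09100 m
Layer 2: 0.76 × 740 × 2.4×10⁻⁴ = 0.134976 m
940–1650 m: 1.8×10⁻⁴ × 0.6 × 710 = 0.07668 m
Δh = 0.09100 + 0.134976 + 0.07668 = 0.302656 m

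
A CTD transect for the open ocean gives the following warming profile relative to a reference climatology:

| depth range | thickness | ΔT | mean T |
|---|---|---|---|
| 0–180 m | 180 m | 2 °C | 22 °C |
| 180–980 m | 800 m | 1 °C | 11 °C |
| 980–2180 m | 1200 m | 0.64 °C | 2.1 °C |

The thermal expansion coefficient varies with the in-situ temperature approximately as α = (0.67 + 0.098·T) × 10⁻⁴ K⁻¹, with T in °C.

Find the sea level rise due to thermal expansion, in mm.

about 309 mm

Layer 1: α = (0.67 + 0.098×22)×10⁻⁴ = 2.826×10⁻⁴ K⁻¹
Layer 2: α = (0.67 + 0.098×11)×10⁻⁴ = 1.748×10⁻⁴ K⁻¹
Layer 3: α = (0.67 + 0.098×2.1)×10⁻⁴ = 0.8758×10⁻⁴ K⁻¹
0–180 m: 2 × 180 × 2.826×10⁻⁴ = 0.101736 m
1.748×10⁻⁴ × 800 × 1 = 0.13984 m
0.64 × 1200 × 0.8758×10⁻⁴ = 0.06726144 m
Δh = 0.101736 + 0.13984 + 0.06726144 = 0.30883744 m ≈ 309 mm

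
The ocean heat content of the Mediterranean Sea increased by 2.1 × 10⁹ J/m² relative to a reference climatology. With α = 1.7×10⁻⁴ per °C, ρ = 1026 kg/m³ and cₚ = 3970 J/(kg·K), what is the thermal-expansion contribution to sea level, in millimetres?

Δh = αQ/(ρcₚ) = 1.7×10⁻⁴ × 2.1×10⁹ / (1026 × 3970) ≈ 0.087646 m

88 mm of thermosteric rise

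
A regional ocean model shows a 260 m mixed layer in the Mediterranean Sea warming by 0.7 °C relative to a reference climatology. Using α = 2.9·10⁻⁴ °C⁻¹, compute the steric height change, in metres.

Δh = αΔT·H = 2.9×10⁻⁴ × 0.7 × 260 = 0.05278 m

Δh ≈ 0.0528 m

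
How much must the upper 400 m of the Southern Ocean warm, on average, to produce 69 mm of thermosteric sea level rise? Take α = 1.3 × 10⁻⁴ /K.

1.33 °C

ΔT = Δh/(αH) = 0.069 / (1.3×10⁻⁴ × 400) ≈ 1.327 °C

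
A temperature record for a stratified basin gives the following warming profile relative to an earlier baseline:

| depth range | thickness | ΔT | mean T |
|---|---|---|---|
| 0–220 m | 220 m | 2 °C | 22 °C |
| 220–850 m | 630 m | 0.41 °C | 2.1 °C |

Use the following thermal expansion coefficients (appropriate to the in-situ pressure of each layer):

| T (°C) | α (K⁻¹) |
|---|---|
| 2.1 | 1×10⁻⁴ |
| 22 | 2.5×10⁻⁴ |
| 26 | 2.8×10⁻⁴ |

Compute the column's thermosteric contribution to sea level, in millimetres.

136 mm of thermosteric rise

Layer 1 at 22 °C → α = 2.5×10⁻⁴ K⁻¹
Layer 2 at 2.1 °C → α = 1×10⁻⁴ K⁻¹
Layer 1: 2.5×10⁻⁴ × 220 × 2 = 0.11000 m
630 × 1×10⁻⁴ × 0.41 = 0.02583 m
Δh = 0.11000 + 0.02583 = 0.13583 m ≈ 136 mm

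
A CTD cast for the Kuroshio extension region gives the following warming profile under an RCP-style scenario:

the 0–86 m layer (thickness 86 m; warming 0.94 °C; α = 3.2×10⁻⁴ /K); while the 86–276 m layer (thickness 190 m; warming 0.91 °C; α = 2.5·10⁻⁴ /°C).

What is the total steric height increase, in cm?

0–86 m: 86 × 0.94 × 3.2×10⁻⁴ = 0.0258688 m
86–276 m: 0.91 × 2.5×10⁻⁴ × 190 = 0.043225 m
Δh = 0.0258688 + 0.043225 = 0.0690938 m ≈ 6.9 cm

6.9 cm of thermosteric rise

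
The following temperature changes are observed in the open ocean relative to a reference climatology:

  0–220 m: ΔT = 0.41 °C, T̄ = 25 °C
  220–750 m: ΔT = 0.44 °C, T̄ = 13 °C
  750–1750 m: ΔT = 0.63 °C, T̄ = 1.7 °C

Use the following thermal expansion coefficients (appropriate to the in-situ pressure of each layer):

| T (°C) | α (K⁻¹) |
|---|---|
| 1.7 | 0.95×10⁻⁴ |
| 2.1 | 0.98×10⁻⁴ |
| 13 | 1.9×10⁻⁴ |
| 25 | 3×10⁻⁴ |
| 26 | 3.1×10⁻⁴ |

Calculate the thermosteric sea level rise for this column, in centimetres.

Layer 1 at 25 °C → α = 3×10⁻⁴ K⁻¹
Layer 2 at 13 °C → α = 1.9×10⁻⁴ K⁻¹
Layer 3 at 1.7 °C → α = 0.95×10⁻⁴ K⁻¹
Layer 1: 0.41 × 3×10⁻⁴ × 220 = 0.02706 m
1.9×10⁻⁴ × 0.44 × 530 = 0.044308 m
1000 × 0.63 × 0.95×10⁻⁴ = 0.05985 m
Δh = 0.02706 + 0.044308 + 0.05985 = 0.131218 m

about 13 cm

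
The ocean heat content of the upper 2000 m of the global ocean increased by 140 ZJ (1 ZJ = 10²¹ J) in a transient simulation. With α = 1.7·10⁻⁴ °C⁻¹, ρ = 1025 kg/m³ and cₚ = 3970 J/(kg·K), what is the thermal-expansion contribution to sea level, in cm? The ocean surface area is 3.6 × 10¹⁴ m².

Per unit area: Q = 140×10²¹ / (3.6×10¹⁴) ≈ 3.889×10⁸ J/m²
Δh = αQ/(ρcₚ) = 1.7×10⁻⁴ × 3.889×10⁸ / (1025 × 3970) ≈ 0.016247 m

1.62 cm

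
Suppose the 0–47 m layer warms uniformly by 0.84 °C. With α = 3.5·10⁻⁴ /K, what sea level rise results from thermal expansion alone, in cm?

1.38 cm

Δh = αΔT·H = 3.5×10⁻⁴ × 0.84 × 47 = 0.013818 m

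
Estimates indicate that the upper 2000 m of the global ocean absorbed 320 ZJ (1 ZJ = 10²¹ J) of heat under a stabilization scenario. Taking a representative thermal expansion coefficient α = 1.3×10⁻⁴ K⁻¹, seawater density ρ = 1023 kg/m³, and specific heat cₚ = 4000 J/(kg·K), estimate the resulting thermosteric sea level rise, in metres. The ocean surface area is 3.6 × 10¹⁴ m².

about 0.028 m

Per unit area: Q = 320×10²¹ / (3.6×10¹⁴) ≈ 8.889×10⁸ J/m²
Δh = αQ/(ρcₚ) = 1.3×10⁻⁴ × 8.889×10⁸ / (1023 × 4000) ≈ 0.02824 m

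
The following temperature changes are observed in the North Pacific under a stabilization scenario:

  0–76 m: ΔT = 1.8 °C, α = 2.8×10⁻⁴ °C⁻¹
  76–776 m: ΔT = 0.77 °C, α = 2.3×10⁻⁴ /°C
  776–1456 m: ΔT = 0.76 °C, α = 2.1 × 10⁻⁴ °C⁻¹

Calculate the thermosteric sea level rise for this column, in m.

2.8×10⁻⁴ × 76 × 1.8 = 0.038304 m
2.3×10⁻⁴ × 0.77 × 700 = 0.12397 m
776–1456 m: 0.76 × 680 × 2.1×10⁻⁴ = 0.108528 m
Δh = 0.038304 + 0.12397 + 0.108528 = 0.270802 m

0.27 m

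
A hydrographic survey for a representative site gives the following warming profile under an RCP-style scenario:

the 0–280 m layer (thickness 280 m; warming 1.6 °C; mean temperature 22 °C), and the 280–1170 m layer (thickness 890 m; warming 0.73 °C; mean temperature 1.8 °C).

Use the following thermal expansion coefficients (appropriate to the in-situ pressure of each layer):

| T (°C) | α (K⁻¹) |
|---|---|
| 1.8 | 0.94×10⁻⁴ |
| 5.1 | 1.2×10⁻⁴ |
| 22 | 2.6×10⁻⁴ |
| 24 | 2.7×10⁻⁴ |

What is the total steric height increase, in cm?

about 17.8 cm

Layer 1 at 22 °C → α = 2.6×10⁻⁴ K⁻¹
Layer 2 at 1.8 °C → α = 0.94×10⁻⁴ K⁻¹
Layer 1: 2.6×10⁻⁴ × 1.6 × 280 = 0.11648 m
Layer 2: 0.73 × 890 × 0.94×10⁻⁴ = 0.0610718 m
Δh = 0.11648 + 0.0610718 = 0.1775518 m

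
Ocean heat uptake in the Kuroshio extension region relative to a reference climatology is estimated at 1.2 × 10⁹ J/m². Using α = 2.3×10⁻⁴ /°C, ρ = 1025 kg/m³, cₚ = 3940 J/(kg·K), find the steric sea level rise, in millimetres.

68.3 mm of thermosteric rise

Δh = αQ/(ρcₚ) = 2.3×10⁻⁴ × 1.2×10⁹ / (1025 × 3940) ≈ 0.068342 m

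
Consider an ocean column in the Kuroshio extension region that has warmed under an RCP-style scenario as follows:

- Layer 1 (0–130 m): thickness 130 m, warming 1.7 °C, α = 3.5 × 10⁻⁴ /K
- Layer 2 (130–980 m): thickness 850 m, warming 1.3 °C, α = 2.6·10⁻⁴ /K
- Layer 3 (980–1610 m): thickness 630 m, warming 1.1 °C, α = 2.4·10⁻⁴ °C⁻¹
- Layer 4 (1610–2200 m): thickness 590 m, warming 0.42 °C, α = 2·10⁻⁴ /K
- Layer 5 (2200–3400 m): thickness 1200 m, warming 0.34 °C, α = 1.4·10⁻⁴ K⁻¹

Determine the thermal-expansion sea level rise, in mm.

0–130 m: 1.7 × 130 × 3.5×10⁻⁴ = 0.07735 m
1.3 × 2.6×10⁻⁴ × 850 = 0.28730 m
1.1 × 2.4×10⁻⁴ × 630 = 0.16632 m
590 × 2×10⁻⁴ × 0.42 = 0.04956 m
0.34 × 1.4×10⁻⁴ × 1200 = 0.05712 m
Δh = 0.07735 + 0.28730 + 0.16632 + 0.04956 + 0.05712 = 0.63765 m ≈ 640 mm

Δh ≈ 640 mm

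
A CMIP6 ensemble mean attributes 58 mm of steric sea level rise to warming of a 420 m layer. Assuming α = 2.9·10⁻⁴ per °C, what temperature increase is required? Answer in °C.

0.48 °C

ΔT = Δh/(αH) = 0.058 / (2.9×10⁻⁴ × 420) ≈ 0.4762 °C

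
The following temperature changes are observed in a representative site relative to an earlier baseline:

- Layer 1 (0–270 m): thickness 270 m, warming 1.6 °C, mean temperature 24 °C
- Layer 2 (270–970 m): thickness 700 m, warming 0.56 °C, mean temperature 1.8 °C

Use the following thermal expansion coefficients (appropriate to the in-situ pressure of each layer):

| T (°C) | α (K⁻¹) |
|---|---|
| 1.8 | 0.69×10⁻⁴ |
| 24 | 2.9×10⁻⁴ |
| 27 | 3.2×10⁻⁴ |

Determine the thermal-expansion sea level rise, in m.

Layer 1 at 24 °C → α = 2.9×10⁻⁴ K⁻¹
Layer 2 at 1.8 °C → α = 0.69×10⁻⁴ K⁻¹
0–270 m: 1.6 × 270 × 2.9×10⁻⁴ = 0.12528 m
Layer 2: 700 × 0.69×10⁻⁴ × 0.56 = 0.027048 m
Δh = 0.12528 + 0.027048 = 0.152328 m ≈ 0.152 m

Δh = 0.152 m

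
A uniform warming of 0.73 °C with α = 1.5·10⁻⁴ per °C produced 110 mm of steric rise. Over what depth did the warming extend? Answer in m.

H = Δh/(αΔT) = 0.11 / (1.5×10⁻⁴ × 0.73) ≈ 1005 m

about 1000 m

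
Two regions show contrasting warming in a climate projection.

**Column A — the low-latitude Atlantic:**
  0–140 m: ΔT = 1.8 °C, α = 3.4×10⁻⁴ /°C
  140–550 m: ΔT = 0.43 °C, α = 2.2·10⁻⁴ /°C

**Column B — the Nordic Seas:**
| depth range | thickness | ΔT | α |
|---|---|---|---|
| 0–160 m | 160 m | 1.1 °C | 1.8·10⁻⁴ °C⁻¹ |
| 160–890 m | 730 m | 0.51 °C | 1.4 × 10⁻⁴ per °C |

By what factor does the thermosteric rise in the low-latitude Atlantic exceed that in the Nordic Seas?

A Layer 1: 1.8 × 140 × 3.4×10⁻⁴ = 0.08568 m
A 2.2×10⁻⁴ × 410 × 0.43 = 0.038786 m
A total: 0.124466 m
B Layer 1: 1.1 × 1.8×10⁻⁴ × 160 = 0.03168 m
B 160–890 m: 730 × 1.4×10⁻⁴ × 0.51 = 0.052122 m
B total: 0.083802 m
Ratio: 0.124466 / 0.083802 ≈ 1.485

1.49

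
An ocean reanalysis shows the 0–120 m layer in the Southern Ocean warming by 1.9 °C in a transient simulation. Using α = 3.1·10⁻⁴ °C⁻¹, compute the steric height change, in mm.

Δh = αΔT·H = 3.1×10⁻⁴ × 1.9 × 120 = 0.07068 m

Δh ≈ 70.7 mm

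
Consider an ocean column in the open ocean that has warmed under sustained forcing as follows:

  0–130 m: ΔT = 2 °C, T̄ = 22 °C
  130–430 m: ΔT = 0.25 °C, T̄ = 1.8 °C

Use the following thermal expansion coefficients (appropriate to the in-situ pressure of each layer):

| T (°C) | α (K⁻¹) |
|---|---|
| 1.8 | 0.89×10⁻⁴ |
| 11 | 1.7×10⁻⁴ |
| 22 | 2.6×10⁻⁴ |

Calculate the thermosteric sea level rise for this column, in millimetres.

Layer 1 at 22 °C → α = 2.6×10⁻⁴ K⁻¹
Layer 2 at 1.8 °C → α = 0.89×10⁻⁴ K⁻¹
2 × 130 × 2.6×10⁻⁴ = 0.06760 m
Layer 2: 0.89×10⁻⁴ × 0.25 × 300 = 0.006675 m
Δh = 0.06760 + 0.006675 = 0.074275 m

Δh = 74 mm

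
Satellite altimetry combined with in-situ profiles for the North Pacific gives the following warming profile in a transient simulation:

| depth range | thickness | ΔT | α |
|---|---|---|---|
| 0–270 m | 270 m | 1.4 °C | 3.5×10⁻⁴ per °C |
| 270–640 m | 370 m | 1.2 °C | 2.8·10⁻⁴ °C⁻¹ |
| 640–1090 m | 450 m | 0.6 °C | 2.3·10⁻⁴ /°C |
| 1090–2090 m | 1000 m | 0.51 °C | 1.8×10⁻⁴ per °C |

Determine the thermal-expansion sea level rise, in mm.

about 410 mm

0–270 m: 3.5×10⁻⁴ × 1.4 × 270 = 0.13230 m
1.2 × 370 × 2.8×10⁻⁴ = 0.12432 m
Layer 3: 450 × 0.6 × 2.3×10⁻⁴ = 0.06210 m
1090–2090 m: 0.51 × 1000 × 1.8×10⁻⁴ = 0.09180 m
Δh = 0.13230 + 0.12432 + 0.06210 + 0.09180 = 0.41052 m ≈ 410 mm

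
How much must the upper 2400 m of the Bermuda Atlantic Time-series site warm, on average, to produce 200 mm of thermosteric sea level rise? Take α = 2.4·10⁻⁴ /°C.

ΔT ≈ 0.347 K

ΔT = Δh/(αH) = 0.2 / (2.4×10⁻⁴ × 2400) ≈ 0.3472 K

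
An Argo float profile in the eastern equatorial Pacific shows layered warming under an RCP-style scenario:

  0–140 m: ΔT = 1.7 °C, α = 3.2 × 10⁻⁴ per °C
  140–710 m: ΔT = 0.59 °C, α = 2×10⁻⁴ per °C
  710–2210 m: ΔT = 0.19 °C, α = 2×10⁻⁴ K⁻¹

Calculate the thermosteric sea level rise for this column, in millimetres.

about 200 mm

Layer 1: 3.2×10⁻⁴ × 1.7 × 140 = 0.07616 m
Layer 2: 2×10⁻⁴ × 570 × 0.59 = 0.06726 m
Layer 3: 1500 × 0.19 × 2×10⁻⁴ = 0.05700 m
Δh = 0.07616 + 0.06726 + 0.05700 = 0.20042 m ≈ 200 mm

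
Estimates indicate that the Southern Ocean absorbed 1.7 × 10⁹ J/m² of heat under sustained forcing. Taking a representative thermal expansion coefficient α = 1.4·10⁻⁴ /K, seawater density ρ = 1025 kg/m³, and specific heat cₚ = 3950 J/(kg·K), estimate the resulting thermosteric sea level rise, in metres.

0.0588 m of thermosteric rise

Δh = αQ/(ρcₚ) = 1.4×10⁻⁴ × 1.7×10⁹ / (1025 × 3950) ≈ 0.058784 m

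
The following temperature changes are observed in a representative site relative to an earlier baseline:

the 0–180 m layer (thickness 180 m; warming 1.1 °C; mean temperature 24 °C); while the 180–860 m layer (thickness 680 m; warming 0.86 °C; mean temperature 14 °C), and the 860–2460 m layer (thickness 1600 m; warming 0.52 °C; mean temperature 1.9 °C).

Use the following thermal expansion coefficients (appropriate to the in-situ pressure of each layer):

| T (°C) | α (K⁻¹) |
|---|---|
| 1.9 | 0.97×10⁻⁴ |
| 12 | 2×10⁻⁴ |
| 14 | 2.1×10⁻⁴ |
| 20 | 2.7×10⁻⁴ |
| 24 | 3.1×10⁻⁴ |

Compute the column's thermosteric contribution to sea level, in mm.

about 265 mm

Layer 1 at 24 °C → α = 3.1×10⁻⁴ K⁻¹
Layer 2 at 14 °C → α = 2.1×10⁻⁴ K⁻¹
Layer 3 at 1.9 °C → α = 0.97×10⁻⁴ K⁻¹
Layer 1: 3.1×10⁻⁴ × 180 × 1.1 = 0.06138 m
180–860 m: 0.86 × 2.1×10⁻⁴ × 680 = 0.122808 m
860–2460 m: 0.97×10⁻⁴ × 0.52 × 1600 = 0.080704 m
Δh = 0.06138 + 0.122808 + 0.080704 = 0.264892 m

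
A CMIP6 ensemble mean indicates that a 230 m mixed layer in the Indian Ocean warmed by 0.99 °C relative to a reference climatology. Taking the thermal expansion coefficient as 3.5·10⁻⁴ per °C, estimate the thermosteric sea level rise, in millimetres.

80 mm of thermosteric rise

Δh = αΔT·H = 3.5×10⁻⁴ × 0.99 × 230 = 0.079695 m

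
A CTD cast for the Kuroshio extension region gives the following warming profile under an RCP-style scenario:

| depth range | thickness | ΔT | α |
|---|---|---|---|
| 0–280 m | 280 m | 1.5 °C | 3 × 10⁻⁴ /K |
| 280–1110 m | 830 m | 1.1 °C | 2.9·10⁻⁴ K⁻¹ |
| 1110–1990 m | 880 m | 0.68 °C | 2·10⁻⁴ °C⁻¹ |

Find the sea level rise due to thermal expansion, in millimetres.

510 mm of thermosteric rise

0–280 m: 3×10⁻⁴ × 280 × 1.5 = 0.12600 m
280–1110 m: 1.1 × 830 × 2.9×10⁻⁴ = 0.26477 m
0.68 × 2×10⁻⁴ × 880 = 0.11968 m
Δh = 0.12600 + 0.26477 + 0.11968 = 0.51045 m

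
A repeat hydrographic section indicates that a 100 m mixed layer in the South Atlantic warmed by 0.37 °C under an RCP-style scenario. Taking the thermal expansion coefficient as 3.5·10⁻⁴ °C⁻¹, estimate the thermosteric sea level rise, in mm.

13.0 mm

Δh = αΔT·H = 3.5×10⁻⁴ × 0.37 × 100 = 0.01295 m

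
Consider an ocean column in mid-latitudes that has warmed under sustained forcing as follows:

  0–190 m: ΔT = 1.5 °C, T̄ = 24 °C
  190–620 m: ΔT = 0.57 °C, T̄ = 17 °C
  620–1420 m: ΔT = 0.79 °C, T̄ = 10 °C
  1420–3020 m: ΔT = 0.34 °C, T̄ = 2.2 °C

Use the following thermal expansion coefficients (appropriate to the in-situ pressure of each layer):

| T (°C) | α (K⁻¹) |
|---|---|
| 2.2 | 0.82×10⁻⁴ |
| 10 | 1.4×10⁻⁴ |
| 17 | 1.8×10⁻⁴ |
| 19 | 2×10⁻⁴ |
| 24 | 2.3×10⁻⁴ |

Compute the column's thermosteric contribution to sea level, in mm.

Layer 1 at 24 °C → α = 2.3×10⁻⁴ K⁻¹
Layer 2 at 17 °C → α = 1.8×10⁻⁴ K⁻¹
Layer 3 at 10 °C → α = 1.4×10⁻⁴ K⁻¹
Layer 4 at 2.2 °C → α = 0.82×10⁻⁴ K⁻¹
Layer 1: 190 × 1.5 × 2.3×10⁻⁴ = 0.06555 m
430 × 0.57 × 1.8×10⁻⁴ = 0.044118 m
Layer 3: 0.79 × 800 × 1.4×10⁻⁴ = 0.08848 m
1600 × 0.34 × 0.82×10⁻⁴ = 0.044608 m
Δh = 0.06555 + 0.044118 + 0.08848 + 0.044608 = 0.242756 m ≈ 243 mm

243 mm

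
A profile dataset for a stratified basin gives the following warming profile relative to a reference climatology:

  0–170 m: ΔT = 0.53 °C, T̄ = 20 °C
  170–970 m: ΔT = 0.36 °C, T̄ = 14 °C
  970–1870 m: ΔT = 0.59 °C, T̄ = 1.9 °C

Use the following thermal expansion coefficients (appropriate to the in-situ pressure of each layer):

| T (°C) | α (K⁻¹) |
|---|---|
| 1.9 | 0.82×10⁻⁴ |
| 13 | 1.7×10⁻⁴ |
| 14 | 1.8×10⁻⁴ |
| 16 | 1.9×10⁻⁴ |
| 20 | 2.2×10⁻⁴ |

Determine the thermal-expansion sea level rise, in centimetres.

Layer 1 at 20 °C → α = 2.2×10⁻⁴ K⁻¹
Layer 2 at 14 °C → α = 1.8×10⁻⁴ K⁻¹
Layer 3 at 1.9 °C → α = 0.82×10⁻⁴ K⁻¹
Layer 1: 170 × 0.53 × 2.2×10⁻⁴ = 0.019822 m
0.36 × 1.8×10⁻⁴ × 800 = 0.05184 m
0.59 × 900 × 0.82×10⁻⁴ = 0.043542 m
Δh = 0.019822 + 0.05184 + 0.043542 = 0.115204 m

Δh ≈ 12 cm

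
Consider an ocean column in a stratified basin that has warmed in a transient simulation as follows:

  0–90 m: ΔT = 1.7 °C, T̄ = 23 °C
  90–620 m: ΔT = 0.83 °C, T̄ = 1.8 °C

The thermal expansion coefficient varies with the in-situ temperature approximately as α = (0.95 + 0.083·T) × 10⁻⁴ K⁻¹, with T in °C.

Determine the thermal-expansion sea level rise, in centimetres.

Layer 1: α = (0.95 + 0.083×23)×10⁻⁴ = 2.859×10⁻⁴ K⁻¹
Layer 2: α = (0.95 + 0.083×1.8)×10⁻⁴ = 1.0994×10⁻⁴ K⁻¹
0–90 m: 2.859×10⁻⁴ × 1.7 × 90 = 0.0437427 m
Layer 2: 1.0994×10⁻⁴ × 0.83 × 530 = 0.048362606 m
Δh = 0.0437427 + 0.048362606 = 0.092105306 m

9.21 cm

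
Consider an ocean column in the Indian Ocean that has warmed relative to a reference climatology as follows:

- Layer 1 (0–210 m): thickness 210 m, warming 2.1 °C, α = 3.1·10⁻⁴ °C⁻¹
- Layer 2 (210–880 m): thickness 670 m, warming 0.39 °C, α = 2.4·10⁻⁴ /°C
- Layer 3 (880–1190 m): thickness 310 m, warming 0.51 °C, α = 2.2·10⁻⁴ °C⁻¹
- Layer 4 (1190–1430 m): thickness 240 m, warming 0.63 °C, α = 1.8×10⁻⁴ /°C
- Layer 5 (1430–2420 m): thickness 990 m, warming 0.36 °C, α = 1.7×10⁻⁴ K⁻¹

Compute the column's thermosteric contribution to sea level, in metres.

Δh = 0.32 m

0–210 m: 3.1×10⁻⁴ × 210 × 2.1 = 0.13671 m
2.4×10⁻⁴ × 0.39 × 670 = 0.062712 m
Layer 3: 310 × 2.2×10⁻⁴ × 0.51 = 0.034782 m
240 × 0.63 × 1.8×10⁻⁴ = 0.027216 m
1430–2420 m: 1.7×10⁻⁴ × 0.36 × 990 = 0.060588 m
Δh = 0.13671 + 0.062712 + 0.034782 + 0.027216 + 0.060588 = 0.322008 m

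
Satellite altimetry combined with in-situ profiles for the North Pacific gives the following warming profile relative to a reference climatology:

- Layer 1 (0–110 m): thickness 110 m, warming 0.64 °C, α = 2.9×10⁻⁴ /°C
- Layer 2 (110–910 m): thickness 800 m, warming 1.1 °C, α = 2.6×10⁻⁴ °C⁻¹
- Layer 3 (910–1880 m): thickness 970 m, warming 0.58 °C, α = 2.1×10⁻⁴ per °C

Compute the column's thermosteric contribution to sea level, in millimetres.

370 mm

0–110 m: 2.9×10⁻⁴ × 110 × 0.64 = 0.020416 m
110–910 m: 1.1 × 800 × 2.6×10⁻⁴ = 0.22880 m
0.58 × 970 × 2.1×10⁻⁴ = 0.118146 m
Δh = 0.020416 + 0.22880 + 0.118146 = 0.367362 m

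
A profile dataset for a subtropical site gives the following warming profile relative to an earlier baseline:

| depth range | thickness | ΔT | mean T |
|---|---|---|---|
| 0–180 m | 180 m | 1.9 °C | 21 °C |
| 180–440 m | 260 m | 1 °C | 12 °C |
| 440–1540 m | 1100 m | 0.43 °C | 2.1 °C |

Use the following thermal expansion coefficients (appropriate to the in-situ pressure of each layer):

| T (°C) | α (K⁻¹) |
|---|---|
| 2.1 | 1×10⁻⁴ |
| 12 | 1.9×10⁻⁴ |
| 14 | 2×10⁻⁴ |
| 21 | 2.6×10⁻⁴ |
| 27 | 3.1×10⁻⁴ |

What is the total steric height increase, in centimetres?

Layer 1 at 21 °C → α = 2.6×10⁻⁴ K⁻¹
Layer 2 at 12 °C → α = 1.9×10⁻⁴ K⁻¹
Layer 3 at 2.1 °C → α = 1×10⁻⁴ K⁻¹
Layer 1: 180 × 2.6×10⁻⁴ × 1.9 = 0.08892 m
180–440 m: 1 × 1.9×10⁻⁴ × 260 = 0.04940 m
1×10⁻⁴ × 0.43 × 1100 = 0.04730 m
Δh = 0.08892 + 0.04940 + 0.04730 = 0.18562 m ≈ 18.6 cm

18.6 cm of thermosteric rise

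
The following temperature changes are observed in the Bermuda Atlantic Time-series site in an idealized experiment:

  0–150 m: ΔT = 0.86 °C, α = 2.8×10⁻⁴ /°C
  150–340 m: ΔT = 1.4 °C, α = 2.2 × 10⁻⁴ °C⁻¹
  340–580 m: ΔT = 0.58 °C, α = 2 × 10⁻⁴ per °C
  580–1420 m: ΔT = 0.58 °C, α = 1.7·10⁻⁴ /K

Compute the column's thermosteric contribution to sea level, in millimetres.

2.8×10⁻⁴ × 150 × 0.86 = 0.03612 m
Layer 2: 1.4 × 2.2×10⁻⁴ × 190 = 0.05852 m
Layer 3: 0.58 × 240 × 2×10⁻⁴ = 0.02784 m
Layer 4: 0.58 × 1.7×10⁻⁴ × 840 = 0.082824 m
Δh = 0.03612 + 0.05852 + 0.02784 + 0.082824 = 0.205304 m

Δh = 210 mm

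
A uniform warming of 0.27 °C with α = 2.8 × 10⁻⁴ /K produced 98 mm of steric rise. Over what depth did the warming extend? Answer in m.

about 1300 m

H = Δh/(αΔT) = 0.098 / (2.8×10⁻⁴ × 0.27) ≈ 1296 m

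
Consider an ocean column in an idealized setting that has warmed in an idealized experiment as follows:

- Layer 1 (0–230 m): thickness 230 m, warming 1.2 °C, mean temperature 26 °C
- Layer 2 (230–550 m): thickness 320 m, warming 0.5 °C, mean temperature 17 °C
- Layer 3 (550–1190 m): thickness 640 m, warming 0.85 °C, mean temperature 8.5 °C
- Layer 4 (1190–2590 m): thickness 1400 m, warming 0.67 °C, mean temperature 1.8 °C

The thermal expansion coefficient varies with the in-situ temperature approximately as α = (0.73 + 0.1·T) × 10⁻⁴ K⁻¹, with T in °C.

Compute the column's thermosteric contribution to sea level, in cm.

Δh = 30.2 cm

Layer 1: α = (0.73 + 0.1×26)×10⁻⁴ = 3.33×10⁻⁴ K⁻¹
Layer 2: α = (0.73 + 0.1×17)×10⁻⁴ = 2.43×10⁻⁴ K⁻¹
Layer 3: α = (0.73 + 0.1×8.5)×10⁻⁴ = 1.58×10⁻⁴ K⁻¹
Layer 4: α = (0.73 + 0.1×1.8)×10⁻⁴ = 0.91×10⁻⁴ K⁻¹
Layer 1: 1.2 × 3.33×10⁻⁴ × 230 = 0.091908 m
2.43×10⁻⁴ × 320 × 0.5 = 0.03888 m
0.85 × 640 × 1.58×10⁻⁴ = 0.085952 m
0.67 × 1400 × 0.91×10⁻⁴ = 0.085358 m
Δh = 0.091908 + 0.03888 + 0.085952 + 0.085358 = 0.302098 m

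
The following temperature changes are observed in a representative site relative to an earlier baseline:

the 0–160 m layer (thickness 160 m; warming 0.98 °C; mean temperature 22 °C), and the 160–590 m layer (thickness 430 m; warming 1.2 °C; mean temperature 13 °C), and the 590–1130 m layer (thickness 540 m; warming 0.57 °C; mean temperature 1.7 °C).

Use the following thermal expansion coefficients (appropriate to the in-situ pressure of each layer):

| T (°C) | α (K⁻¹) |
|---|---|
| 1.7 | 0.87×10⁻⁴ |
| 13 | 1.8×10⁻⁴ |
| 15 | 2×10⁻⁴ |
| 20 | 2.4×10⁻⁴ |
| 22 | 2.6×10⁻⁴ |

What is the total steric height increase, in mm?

Layer 1 at 22 °C → α = 2.6×10⁻⁴ K⁻¹
Layer 2 at 13 °C → α = 1.8×10⁻⁴ K⁻¹
Layer 3 at 1.7 °C → α = 0.87×10⁻⁴ K⁻¹
160 × 2.6×10⁻⁴ × 0.98 = 0.040768 m
Layer 2: 1.8×10⁻⁴ × 430 × 1.2 = 0.09288 m
Layer 3: 0.87×10⁻⁴ × 0.57 × 540 = 0.0267786 m
Δh = 0.040768 + 0.09288 + 0.0267786 = 0.1604266 m ≈ 160 mm

Δh ≈ 160 mm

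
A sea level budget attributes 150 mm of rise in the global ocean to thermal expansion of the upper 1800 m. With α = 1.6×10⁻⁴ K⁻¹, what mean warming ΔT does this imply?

ΔT = Δh/(αH) = 0.15 / (1.6×10⁻⁴ × 1800) ≈ 0.5208 °C

ΔT ≈ 0.521 °C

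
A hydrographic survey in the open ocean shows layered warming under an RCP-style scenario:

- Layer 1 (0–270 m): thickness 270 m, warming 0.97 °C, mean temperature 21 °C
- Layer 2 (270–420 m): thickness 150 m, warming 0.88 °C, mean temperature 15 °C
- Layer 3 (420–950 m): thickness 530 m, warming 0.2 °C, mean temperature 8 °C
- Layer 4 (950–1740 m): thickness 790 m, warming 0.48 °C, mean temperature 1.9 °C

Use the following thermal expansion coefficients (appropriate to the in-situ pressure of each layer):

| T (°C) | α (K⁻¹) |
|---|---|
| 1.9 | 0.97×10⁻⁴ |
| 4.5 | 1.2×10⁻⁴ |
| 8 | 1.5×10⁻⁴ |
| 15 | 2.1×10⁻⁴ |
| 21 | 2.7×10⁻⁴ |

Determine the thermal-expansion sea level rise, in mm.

Δh ≈ 151 mm

Layer 1 at 21 °C → α = 2.7×10⁻⁴ K⁻¹
Layer 2 at 15 °C → α = 2.1×10⁻⁴ K⁻¹
Layer 3 at 8 °C → α = 1.5×10⁻⁴ K⁻¹
Layer 4 at 1.9 °C → α = 0.97×10⁻⁴ K⁻¹
270 × 0.97 × 2.7×10⁻⁴ = 0.070713 m
Layer 2: 150 × 0.88 × 2.1×10⁻⁴ = 0.02772 m
420–950 m: 1.5×10⁻⁴ × 530 × 0.2 = 0.01590 m
0.97×10⁻⁴ × 790 × 0.48 = 0.0367824 m
Δh = 0.070713 + 0.02772 + 0.01590 + 0.0367824 = 0.1511154 m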